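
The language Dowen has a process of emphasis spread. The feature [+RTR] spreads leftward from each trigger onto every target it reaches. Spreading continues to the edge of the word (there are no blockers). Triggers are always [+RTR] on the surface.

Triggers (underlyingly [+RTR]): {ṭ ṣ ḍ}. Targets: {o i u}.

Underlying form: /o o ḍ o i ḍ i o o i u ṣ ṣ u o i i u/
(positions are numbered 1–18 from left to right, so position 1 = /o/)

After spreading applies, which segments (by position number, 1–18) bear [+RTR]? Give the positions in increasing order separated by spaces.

From /ḍ/ at 3 leftward: 2 /o/ → [+RTR]; 1 /o/ → [+RTR]; word edge.
From /ḍ/ at 6 leftward: 5 /i/ → [+RTR]; 4 /o/ → [+RTR]; 3 /ḍ/ is itself a trigger — this domain ends here.
From /ṣ/ at 12 leftward: 11 /u/ → [+RTR]; 10 /i/ → [+RTR]; 9 /o/ → [+RTR]; 8 /o/ → [+RTR]; 7 /i/ → [+RTR]; 6 /ḍ/ is itself a trigger — this domain ends here.
From /ṣ/ at 13 leftward: 12 /ṣ/ is itself a trigger — this domain ends here.
Targets with no active source: positions 14 15 16 17 18 stay [-emphatic].

1 2 3 4 5 6 7 8 9 10 11 12 13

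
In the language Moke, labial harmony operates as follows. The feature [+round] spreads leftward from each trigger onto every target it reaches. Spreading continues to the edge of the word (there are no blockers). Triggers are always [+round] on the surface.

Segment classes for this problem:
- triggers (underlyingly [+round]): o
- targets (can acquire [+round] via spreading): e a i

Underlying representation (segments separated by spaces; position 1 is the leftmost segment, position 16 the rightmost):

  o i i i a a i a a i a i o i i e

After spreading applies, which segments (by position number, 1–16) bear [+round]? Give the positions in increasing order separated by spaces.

From /o/ at 1 leftward: word edge.
From /o/ at 13 leftward: 12 /i/ → [+round]; 11 /a/ → [+round]; 10 /i/ → [+round]; 9 /a/ → [+round]; 8 /a/ → [+round]; 7 /i/ → [+round]; 6 /a/ → [+round]; 5 /a/ → [+round]; 4 /i/ → [+round]; 3 /i/ → [+round]; 2 /i/ → [+round]; 1 /o/ is itself a trigger — this domain ends here.
Targets with no active source: positions 14 15 16 stay [-round].

1 2 3 4 5 6 7 8 9 10 11 12 13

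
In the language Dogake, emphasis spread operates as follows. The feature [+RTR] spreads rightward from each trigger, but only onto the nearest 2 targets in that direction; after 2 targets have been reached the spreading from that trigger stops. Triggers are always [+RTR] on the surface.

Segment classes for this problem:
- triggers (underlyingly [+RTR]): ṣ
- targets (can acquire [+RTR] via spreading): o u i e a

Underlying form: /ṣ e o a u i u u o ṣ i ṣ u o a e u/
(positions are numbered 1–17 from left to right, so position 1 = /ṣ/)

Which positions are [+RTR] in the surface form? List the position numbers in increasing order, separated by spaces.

1 2 3 10 11 12 13 14

From /ṣ/ at 1 rightward: 2 /e/ → [+RTR]; 3 /o/ → [+RTR]; bound reached.
From /ṣ/ at 10 rightward: 11 /i/ → [+RTR]; 12 /ṣ/ is itself a trigger — this domain ends here.
From /ṣ/ at 12 rightward: 13 /u/ → [+RTR]; 14 /o/ → [+RTR]; bound reached.
Targets with no active source: positions 4 5 6 7 8 9 15 16 17 stay [-emphatic].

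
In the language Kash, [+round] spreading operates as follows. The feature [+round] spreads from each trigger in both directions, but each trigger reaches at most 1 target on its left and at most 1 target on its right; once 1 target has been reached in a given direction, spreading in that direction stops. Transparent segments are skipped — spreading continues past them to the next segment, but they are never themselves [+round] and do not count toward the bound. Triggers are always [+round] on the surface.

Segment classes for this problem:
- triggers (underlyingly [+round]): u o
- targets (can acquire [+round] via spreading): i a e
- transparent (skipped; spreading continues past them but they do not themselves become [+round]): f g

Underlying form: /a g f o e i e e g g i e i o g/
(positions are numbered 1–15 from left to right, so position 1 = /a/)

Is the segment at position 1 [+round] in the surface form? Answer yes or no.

yes

From /o/ at 4 rightward: 5 /e/ → [+round]; bound reached.
From /o/ at 4 leftward: 3 /f/ transparent; 2 /g/ transparent; 1 /a/ → [+round]; bound reached.
From /o/ at 14 rightward: 15 /g/ transparent; word edge.
From /o/ at 14 leftward: 13 /i/ → [+round]; bound reached.
Targets with no active source: positions 6 7 8 11 12 stay [-round].
[+round] positions on the surface: 1 4 5 13 14.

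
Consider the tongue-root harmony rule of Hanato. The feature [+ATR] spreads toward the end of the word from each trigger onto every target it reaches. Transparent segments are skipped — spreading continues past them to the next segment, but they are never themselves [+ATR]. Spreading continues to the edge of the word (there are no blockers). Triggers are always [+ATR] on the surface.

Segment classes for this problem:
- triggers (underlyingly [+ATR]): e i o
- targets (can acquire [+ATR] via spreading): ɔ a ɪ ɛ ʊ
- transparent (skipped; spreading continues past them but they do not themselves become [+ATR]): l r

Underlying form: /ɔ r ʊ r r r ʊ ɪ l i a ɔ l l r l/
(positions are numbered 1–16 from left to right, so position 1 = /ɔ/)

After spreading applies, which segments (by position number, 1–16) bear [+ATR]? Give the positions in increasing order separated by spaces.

10 11 12

From /i/ at 10 rightward: 11 /a/ → [+ATR]; 12 /ɔ/ → [+ATR]; 13 /l/ transparent; 14 /l/ transparent; 15 /r/ transparent; 16 /l/ transparent; word edge.
Targets with no active source: positions 1 3 7 8 stay [-ATR].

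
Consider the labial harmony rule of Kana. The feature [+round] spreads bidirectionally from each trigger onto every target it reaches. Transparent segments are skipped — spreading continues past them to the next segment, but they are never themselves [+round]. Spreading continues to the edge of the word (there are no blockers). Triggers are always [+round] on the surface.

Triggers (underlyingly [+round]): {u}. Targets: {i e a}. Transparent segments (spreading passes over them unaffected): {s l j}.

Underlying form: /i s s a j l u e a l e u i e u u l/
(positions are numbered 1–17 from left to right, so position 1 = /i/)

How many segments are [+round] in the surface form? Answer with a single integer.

11

From /u/ at 7 rightward: 8 /e/ → [+round]; 9 /a/ → [+round]; 10 /l/ transparent; 11 /e/ → [+round]; 12 /u/ is itself a trigger — this domain ends here.
From /u/ at 7 leftward: 6 /l/ transparent; 5 /j/ transparent; 4 /a/ → [+round]; 3 /s/ transparent; 2 /s/ transparent; 1 /i/ → [+round]; word edge.
From /u/ at 12 rightward: 13 /i/ → [+round]; 14 /e/ → [+round]; 15 /u/ is itself a trigger — this domain ends here.
From /u/ at 12 leftward: 11 /e/ → [+round]; 10 /l/ transparent; 9 /a/ → [+round]; 8 /e/ → [+round]; 7 /u/ is itself a trigger — this domain ends here.
From /u/ at 15 rightward: 16 /u/ is itself a trigger — this domain ends here.
From /u/ at 15 leftward: 14 /e/ → [+round]; 13 /i/ → [+round]; 12 /u/ is itself a trigger — this domain ends here.
From /u/ at 16 rightward: 17 /l/ transparent; word edge.
From /u/ at 16 leftward: 15 /u/ is itself a trigger — this domain ends here.
[+round] positions on the surface: 1 4 7 8 9 11 12 13 14 15 16.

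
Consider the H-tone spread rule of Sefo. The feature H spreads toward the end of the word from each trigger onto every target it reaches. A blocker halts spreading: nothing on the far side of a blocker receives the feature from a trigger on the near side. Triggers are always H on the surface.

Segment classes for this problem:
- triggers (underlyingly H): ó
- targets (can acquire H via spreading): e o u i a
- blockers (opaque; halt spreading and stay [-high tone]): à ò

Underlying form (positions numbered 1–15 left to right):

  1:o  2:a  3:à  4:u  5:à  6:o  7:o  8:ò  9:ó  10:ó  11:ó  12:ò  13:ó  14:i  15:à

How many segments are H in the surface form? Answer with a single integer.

5

From /ó/ at 9 rightward: 10 /ó/ is itself a trigger — this domain ends here.
From /ó/ at 10 rightward: 11 /ó/ is itself a trigger — this domain ends here.
From /ó/ at 11 rightward: 12 /ò/ blocks.
From /ó/ at 13 rightward: 14 /i/ → H; 15 /à/ blocks.
Targets with no active source: positions 1 2 4 6 7 stay [-high tone].
H positions on the surface: 9 10 11 13 14.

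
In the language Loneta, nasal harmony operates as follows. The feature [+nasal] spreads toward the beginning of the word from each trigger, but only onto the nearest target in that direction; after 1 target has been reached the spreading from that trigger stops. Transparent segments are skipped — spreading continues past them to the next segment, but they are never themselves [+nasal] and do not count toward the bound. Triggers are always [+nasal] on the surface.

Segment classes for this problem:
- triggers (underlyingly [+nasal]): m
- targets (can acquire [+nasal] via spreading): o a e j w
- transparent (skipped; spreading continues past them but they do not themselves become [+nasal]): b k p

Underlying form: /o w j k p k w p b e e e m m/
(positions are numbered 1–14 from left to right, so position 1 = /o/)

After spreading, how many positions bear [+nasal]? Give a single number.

3

From /m/ at 13 leftward: 12 /e/ → [+nasal]; bound reached.
From /m/ at 14 leftward: 13 /m/ is itself a trigger — this domain ends here.
Targets with no active source: positions 1 2 3 7 10 11 stay [-nasal].
[+nasal] positions on the surface: 12 13 14.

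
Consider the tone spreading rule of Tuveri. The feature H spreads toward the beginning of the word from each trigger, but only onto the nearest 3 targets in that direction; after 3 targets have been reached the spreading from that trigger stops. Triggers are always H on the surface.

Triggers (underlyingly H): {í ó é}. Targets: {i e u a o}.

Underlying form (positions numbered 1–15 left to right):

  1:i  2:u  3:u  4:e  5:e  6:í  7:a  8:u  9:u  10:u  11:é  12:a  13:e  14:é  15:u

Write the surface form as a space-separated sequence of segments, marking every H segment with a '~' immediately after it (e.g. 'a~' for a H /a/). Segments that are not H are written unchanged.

From /í/ at 6 leftward: 5 /e/ → H; 4 /e/ → H; 3 /u/ → H; bound reached.
From /é/ at 11 leftward: 10 /u/ → H; 9 /u/ → H; 8 /u/ → H; bound reached.
From /é/ at 14 leftward: 13 /e/ → H; 12 /a/ → H; 11 /é/ is itself a trigger — this domain ends here.
Targets with no active source: positions 1 2 7 15 stay [-high tone].
H positions on the surface: 3 4 5 6 8 9 10 11 12 13 14.

i u u~ e~ e~ í~ a u~ u~ u~ é~ a~ e~ é~ u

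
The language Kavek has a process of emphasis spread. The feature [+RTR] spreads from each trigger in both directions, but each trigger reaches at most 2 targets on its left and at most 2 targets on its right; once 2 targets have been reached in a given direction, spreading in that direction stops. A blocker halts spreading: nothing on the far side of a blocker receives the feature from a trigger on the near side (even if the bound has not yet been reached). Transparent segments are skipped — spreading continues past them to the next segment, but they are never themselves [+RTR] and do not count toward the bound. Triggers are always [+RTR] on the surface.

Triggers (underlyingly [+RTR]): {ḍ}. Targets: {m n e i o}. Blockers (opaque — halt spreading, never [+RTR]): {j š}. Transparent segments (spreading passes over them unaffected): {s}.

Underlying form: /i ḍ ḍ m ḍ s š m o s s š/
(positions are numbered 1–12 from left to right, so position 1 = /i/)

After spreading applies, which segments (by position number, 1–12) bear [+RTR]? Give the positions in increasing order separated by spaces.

From /ḍ/ at 2 rightward: 3 /ḍ/ is itself a trigger — this domain ends here.
From /ḍ/ at 2 leftward: 1 /i/ → [+RTR]; word edge.
From /ḍ/ at 3 rightward: 4 /m/ → [+RTR]; 5 /ḍ/ is itself a trigger — this domain ends here.
From /ḍ/ at 3 leftward: 2 /ḍ/ is itself a trigger — this domain ends here.
From /ḍ/ at 5 rightward: 6 /s/ transparent; 7 /š/ blocks.
From /ḍ/ at 5 leftward: 4 /m/ → [+RTR]; 3 /ḍ/ is itself a trigger — this domain ends here.
Targets with no active source: positions 8 9 stay [-emphatic].

1 2 3 4 5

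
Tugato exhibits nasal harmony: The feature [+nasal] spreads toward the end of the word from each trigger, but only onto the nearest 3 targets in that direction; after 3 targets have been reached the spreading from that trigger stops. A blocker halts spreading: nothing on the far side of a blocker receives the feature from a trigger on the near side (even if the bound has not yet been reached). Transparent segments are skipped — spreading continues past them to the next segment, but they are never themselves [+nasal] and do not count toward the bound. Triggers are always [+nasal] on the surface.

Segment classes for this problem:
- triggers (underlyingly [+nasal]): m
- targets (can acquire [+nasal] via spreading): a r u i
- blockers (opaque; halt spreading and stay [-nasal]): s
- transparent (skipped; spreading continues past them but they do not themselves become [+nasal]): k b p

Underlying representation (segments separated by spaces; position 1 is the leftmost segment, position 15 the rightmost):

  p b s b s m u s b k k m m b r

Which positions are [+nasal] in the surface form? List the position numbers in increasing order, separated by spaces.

From /m/ at 6 rightward: 7 /u/ → [+nasal]; 8 /s/ blocks.
From /m/ at 12 rightward: 13 /m/ is itself a trigger — this domain ends here.
From /m/ at 13 rightward: 14 /b/ transparent; 15 /r/ → [+nasal]; word edge.

6 7 12 13 15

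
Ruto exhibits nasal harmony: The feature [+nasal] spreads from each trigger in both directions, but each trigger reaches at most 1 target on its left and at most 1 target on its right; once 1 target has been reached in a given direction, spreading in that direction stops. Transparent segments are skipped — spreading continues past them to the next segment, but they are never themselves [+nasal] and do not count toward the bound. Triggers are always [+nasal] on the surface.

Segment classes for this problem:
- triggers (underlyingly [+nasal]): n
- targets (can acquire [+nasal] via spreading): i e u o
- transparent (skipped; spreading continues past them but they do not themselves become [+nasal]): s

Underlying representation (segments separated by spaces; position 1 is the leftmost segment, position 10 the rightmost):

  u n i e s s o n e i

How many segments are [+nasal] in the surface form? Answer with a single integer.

From /n/ at 2 rightward: 3 /i/ → [+nasal]; bound reached.
From /n/ at 2 leftward: 1 /u/ → [+nasal]; bound reached.
From /n/ at 8 rightward: 9 /e/ → [+nasal]; bound reached.
From /n/ at 8 leftward: 7 /o/ → [+nasal]; bound reached.
Targets with no active source: positions 4 10 stay [-nasal].
[+nasal] positions on the surface: 1 2 3 7 8 9.

6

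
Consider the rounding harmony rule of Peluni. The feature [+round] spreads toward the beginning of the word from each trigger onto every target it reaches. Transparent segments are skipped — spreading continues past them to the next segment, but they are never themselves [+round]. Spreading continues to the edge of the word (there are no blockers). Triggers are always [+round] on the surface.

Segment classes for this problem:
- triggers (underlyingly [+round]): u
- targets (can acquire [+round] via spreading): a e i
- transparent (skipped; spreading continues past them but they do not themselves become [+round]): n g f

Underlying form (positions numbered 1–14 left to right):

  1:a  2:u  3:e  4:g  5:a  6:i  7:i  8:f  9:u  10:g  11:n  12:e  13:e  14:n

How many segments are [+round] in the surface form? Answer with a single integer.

From /u/ at 2 leftward: 1 /a/ → [+round]; word edge.
From /u/ at 9 leftward: 8 /f/ transparent; 7 /i/ → [+round]; 6 /i/ → [+round]; 5 /a/ → [+round]; 4 /g/ transparent; 3 /e/ → [+round]; 2 /u/ is itself a trigger — this domain ends here.
Targets with no active source: positions 12 13 stay [-round].
[+round] positions on the surface: 1 2 3 5 6 7 9.

7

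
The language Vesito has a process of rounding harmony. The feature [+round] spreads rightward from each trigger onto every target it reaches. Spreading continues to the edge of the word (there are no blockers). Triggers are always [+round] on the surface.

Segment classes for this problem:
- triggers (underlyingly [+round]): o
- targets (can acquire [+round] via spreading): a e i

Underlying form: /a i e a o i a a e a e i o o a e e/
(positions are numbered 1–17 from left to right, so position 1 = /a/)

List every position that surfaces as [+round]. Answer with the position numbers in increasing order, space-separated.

From /o/ at 5 rightward: 6 /i/ → [+round]; 7 /a/ → [+round]; 8 /a/ → [+round]; 9 /e/ → [+round]; 10 /a/ → [+round]; 11 /e/ → [+round]; 12 /i/ → [+round]; 13 /o/ is itself a trigger — this domain ends here.
From /o/ at 13 rightward: 14 /o/ is itself a trigger — this domain ends here.
From /o/ at 14 rightward: 15 /a/ → [+round]; 16 /e/ → [+round]; 17 /e/ → [+round]; word edge.
Targets with no active source: positions 1 2 3 4 stay [-round].

5 6 7 8 9 10 11 12 13 14 15 16 17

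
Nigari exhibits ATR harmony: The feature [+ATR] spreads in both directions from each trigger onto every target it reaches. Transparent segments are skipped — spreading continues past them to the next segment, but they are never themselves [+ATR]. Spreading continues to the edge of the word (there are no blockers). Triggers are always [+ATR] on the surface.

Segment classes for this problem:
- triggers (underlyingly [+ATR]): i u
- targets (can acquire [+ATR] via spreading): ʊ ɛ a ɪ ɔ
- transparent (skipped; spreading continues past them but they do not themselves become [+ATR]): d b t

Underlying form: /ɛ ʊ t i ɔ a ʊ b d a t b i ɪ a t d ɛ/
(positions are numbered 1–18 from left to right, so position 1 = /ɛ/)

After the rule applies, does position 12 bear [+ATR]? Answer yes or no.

no

From /i/ at 4 rightward: 5 /ɔ/ → [+ATR]; 6 /a/ → [+ATR]; 7 /ʊ/ → [+ATR]; 8 /b/ transparent; 9 /d/ transparent; 10 /a/ → [+ATR]; 11 /t/ transparent; 12 /b/ transparent; 13 /i/ is itself a trigger — this domain ends here.
From /i/ at 4 leftward: 3 /t/ transparent; 2 /ʊ/ → [+ATR]; 1 /ɛ/ → [+ATR]; word edge.
From /i/ at 13 rightward: 14 /ɪ/ → [+ATR]; 15 /a/ → [+ATR]; 16 /t/ transparent; 17 /d/ transparent; 18 /ɛ/ → [+ATR]; word edge.
From /i/ at 13 leftward: 12 /b/ transparent; 11 /t/ transparent; 10 /a/ → [+ATR]; 9 /d/ transparent; 8 /b/ transparent; 7 /ʊ/ → [+ATR]; 6 /a/ → [+ATR]; 5 /ɔ/ → [+ATR]; 4 /i/ is itself a trigger — this domain ends here.
[+ATR] positions on the surface: 1 2 4 5 6 7 10 13 14 15 18.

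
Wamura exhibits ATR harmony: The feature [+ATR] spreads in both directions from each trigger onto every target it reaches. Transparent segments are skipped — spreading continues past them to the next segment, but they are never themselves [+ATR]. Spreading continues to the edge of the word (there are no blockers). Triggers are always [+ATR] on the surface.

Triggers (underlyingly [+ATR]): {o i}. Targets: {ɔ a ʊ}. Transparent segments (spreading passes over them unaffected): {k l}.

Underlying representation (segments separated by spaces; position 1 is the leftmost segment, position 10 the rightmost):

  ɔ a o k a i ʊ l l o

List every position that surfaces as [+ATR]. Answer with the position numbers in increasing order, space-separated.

From /o/ at 3 rightward: 4 /k/ transparent; 5 /a/ → [+ATR]; 6 /i/ is itself a trigger — this domain ends here.
From /o/ at 3 leftward: 2 /a/ → [+ATR]; 1 /ɔ/ → [+ATR]; word edge.
From /i/ at 6 rightward: 7 /ʊ/ → [+ATR]; 8 /l/ transparent; 9 /l/ transparent; 10 /o/ is itself a trigger — this domain ends here.
From /i/ at 6 leftward: 5 /a/ → [+ATR]; 4 /k/ transparent; 3 /o/ is itself a trigger — this domain ends here.
From /o/ at 10 rightward: word edge.
From /o/ at 10 leftward: 9 /l/ transparent; 8 /l/ transparent; 7 /ʊ/ → [+ATR]; 6 /i/ is itself a trigger — this domain ends here.

1 2 3 5 6 7 10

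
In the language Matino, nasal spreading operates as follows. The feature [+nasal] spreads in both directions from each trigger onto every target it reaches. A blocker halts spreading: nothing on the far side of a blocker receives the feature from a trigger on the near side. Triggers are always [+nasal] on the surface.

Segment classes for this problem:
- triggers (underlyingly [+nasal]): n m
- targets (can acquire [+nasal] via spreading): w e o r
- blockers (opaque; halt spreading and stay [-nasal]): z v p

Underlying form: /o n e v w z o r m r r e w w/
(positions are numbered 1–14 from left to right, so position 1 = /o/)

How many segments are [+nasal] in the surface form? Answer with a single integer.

11

From /n/ at 2 rightward: 3 /e/ → [+nasal]; 4 /v/ blocks.
From /n/ at 2 leftward: 1 /o/ → [+nasal]; word edge.
From /m/ at 9 rightward: 10 /r/ → [+nasal]; 11 /r/ → [+nasal]; 12 /e/ → [+nasal]; 13 /w/ → [+nasal]; 14 /w/ → [+nasal]; word edge.
From /m/ at 9 leftward: 8 /r/ → [+nasal]; 7 /o/ → [+nasal]; 6 /z/ blocks.
Target with no active source: position 5 stays [-nasal].
[+nasal] positions on the surface: 1 2 3 7 8 9 10 11 12 13 14.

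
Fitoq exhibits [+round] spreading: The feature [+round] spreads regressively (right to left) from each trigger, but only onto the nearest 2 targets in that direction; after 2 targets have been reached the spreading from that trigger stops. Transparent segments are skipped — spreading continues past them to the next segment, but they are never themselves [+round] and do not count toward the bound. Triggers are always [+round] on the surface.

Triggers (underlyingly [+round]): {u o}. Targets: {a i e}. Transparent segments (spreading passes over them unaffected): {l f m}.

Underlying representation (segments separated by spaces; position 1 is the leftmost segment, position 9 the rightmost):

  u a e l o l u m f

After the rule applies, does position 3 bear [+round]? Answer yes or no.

yes

From /u/ at 1 leftward: word edge.
From /o/ at 5 leftward: 4 /l/ transparent; 3 /e/ → [+round]; 2 /a/ → [+round]; bound reached.
From /u/ at 7 leftward: 6 /l/ transparent; 5 /o/ is itself a trigger — this domain ends here.
[+round] positions on the surface: 1 2 3 5 7.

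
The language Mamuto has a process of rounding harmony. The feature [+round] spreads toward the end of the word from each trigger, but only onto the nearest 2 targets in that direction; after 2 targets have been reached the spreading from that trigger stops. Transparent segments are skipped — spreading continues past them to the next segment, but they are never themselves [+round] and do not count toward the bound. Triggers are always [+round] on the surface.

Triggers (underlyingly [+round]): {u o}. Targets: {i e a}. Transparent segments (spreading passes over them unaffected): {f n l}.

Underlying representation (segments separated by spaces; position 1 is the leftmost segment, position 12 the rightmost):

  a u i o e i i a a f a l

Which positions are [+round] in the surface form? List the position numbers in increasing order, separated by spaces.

2 3 4 5 6

From /u/ at 2 rightward: 3 /i/ → [+round]; 4 /o/ is itself a trigger — this domain ends here.
From /o/ at 4 rightward: 5 /e/ → [+round]; 6 /i/ → [+round]; bound reached.
Targets with no active source: positions 1 7 8 9 11 stay [-round].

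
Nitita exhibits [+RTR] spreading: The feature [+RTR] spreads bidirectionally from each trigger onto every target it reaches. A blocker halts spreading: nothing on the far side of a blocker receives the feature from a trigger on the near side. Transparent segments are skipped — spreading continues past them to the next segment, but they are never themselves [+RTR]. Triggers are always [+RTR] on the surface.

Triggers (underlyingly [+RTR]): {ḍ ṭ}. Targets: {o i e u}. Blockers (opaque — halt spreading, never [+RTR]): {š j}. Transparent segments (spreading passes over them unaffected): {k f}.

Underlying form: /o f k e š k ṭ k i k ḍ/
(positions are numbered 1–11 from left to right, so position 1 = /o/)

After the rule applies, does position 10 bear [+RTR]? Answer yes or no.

From /ṭ/ at 7 rightward: 8 /k/ transparent; 9 /i/ → [+RTR]; 10 /k/ transparent; 11 /ḍ/ is itself a trigger — this domain ends here.
From /ṭ/ at 7 leftward: 6 /k/ transparent; 5 /š/ blocks.
From /ḍ/ at 11 rightward: word edge.
From /ḍ/ at 11 leftward: 10 /k/ transparent; 9 /i/ → [+RTR]; 8 /k/ transparent; 7 /ṭ/ is itself a trigger — this domain ends here.
Targets with no active source: positions 1 4 stay [-emphatic].
[+RTR] positions on the surface: 7 9 11.

no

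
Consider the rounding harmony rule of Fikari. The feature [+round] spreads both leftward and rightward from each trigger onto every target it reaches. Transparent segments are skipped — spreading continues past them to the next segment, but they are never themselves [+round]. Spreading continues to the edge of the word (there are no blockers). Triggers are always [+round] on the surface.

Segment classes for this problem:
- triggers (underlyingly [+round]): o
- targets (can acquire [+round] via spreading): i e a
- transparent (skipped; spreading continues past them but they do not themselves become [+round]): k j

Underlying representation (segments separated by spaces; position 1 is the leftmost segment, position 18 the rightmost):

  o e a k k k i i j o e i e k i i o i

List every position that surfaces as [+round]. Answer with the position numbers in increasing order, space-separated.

From /o/ at 1 rightward: 2 /e/ → [+round]; 3 /a/ → [+round]; 4 /k/ transparent; 5 /k/ transparent; 6 /k/ transparent; 7 /i/ → [+round]; 8 /i/ → [+round]; 9 /j/ transparent; 10 /o/ is itself a trigger — this domain ends here.
From /o/ at 1 leftward: word edge.
From /o/ at 10 rightward: 11 /e/ → [+round]; 12 /i/ → [+round]; 13 /e/ → [+round]; 14 /k/ transparent; 15 /i/ → [+round]; 16 /i/ → [+round]; 17 /o/ is itself a trigger — this domain ends here.
From /o/ at 10 leftward: 9 /j/ transparent; 8 /i/ → [+round]; 7 /i/ → [+round]; 6 /k/ transparent; 5 /k/ transparent; 4 /k/ transparent; 3 /a/ → [+round]; 2 /e/ → [+round]; 1 /o/ is itself a trigger — this domain ends here.
From /o/ at 17 rightward: 18 /i/ → [+round]; word edge.
From /o/ at 17 leftward: 16 /i/ → [+round]; 15 /i/ → [+round]; 14 /k/ transparent; 13 /e/ → [+round]; 12 /i/ → [+round]; 11 /e/ → [+round]; 10 /o/ is itself a trigger — this domain ends here.

1 2 3 7 8 10 11 12 13 15 16 17 18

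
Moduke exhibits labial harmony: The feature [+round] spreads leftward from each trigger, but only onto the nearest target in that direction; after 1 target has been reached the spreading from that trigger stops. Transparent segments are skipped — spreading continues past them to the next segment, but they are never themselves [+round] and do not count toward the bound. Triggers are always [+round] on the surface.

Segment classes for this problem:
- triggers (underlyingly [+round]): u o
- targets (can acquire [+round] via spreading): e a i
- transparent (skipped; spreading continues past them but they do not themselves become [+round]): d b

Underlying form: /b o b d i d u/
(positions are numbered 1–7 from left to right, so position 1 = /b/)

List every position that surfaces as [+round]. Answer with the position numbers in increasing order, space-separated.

From /o/ at 2 leftward: 1 /b/ transparent; word edge.
From /u/ at 7 leftward: 6 /d/ transparent; 5 /i/ → [+round]; bound reached.

2 5 7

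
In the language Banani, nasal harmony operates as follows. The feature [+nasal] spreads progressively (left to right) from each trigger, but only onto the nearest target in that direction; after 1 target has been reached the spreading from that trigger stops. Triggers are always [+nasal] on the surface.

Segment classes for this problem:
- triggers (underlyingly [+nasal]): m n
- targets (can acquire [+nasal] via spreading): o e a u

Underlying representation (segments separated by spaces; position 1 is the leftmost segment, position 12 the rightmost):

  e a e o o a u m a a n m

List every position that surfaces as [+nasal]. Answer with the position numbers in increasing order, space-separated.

From /m/ at 8 rightward: 9 /a/ → [+nasal]; bound reached.
From /n/ at 11 rightward: 12 /m/ is itself a trigger — this domain ends here.
From /m/ at 12 rightward: word edge.
Targets with no active source: positions 1 2 3 4 5 6 7 10 stay [-nasal].

8 9 11 12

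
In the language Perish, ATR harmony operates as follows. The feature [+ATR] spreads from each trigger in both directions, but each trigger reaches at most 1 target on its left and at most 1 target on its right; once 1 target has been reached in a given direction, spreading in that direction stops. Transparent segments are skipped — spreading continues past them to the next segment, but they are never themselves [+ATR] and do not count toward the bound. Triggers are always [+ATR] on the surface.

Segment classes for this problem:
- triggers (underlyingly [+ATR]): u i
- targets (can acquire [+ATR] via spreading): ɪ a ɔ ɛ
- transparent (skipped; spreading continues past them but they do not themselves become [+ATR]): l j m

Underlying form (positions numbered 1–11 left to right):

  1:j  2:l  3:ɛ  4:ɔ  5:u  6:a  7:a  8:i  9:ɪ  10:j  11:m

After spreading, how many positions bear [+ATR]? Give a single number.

From /u/ at 5 rightward: 6 /a/ → [+ATR]; bound reached.
From /u/ at 5 leftward: 4 /ɔ/ → [+ATR]; bound reached.
From /i/ at 8 rightward: 9 /ɪ/ → [+ATR]; bound reached.
From /i/ at 8 leftward: 7 /a/ → [+ATR]; bound reached.
Target with no active source: position 3 stays [-ATR].
[+ATR] positions on the surface: 4 5 6 7 8 9.

6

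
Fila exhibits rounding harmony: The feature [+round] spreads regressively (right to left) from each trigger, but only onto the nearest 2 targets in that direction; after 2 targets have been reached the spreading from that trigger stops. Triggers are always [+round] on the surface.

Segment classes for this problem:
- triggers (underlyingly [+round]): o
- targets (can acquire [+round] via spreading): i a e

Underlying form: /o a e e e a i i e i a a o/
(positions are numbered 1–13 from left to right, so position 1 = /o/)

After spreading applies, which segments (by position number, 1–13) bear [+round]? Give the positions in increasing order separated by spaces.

From /o/ at 1 leftward: word edge.
From /o/ at 13 leftward: 12 /a/ → [+round]; 11 /a/ → [+round]; bound reached.
Targets with no active source: positions 2 3 4 5 6 7 8 9 10 stay [-round].

1 11 12 13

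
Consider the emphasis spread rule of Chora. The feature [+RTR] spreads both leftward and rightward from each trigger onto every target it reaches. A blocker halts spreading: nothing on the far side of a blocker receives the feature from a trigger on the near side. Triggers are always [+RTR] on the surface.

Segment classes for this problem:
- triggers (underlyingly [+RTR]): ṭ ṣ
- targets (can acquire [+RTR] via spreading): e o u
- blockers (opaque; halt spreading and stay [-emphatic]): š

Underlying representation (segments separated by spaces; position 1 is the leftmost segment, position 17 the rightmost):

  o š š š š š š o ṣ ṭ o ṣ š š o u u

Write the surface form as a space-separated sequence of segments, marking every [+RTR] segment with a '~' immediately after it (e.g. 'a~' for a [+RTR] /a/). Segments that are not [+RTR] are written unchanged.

o š š š š š š o~ ṣ~ ṭ~ o~ ṣ~ š š o u u

From /ṣ/ at 9 rightward: 10 /ṭ/ is itself a trigger — this domain ends here.
From /ṣ/ at 9 leftward: 8 /o/ → [+RTR]; 7 /š/ blocks.
From /ṭ/ at 10 rightward: 11 /o/ → [+RTR]; 12 /ṣ/ is itself a trigger — this domain ends here.
From /ṭ/ at 10 leftward: 9 /ṣ/ is itself a trigger — this domain ends here.
From /ṣ/ at 12 rightward: 13 /š/ blocks.
From /ṣ/ at 12 leftward: 11 /o/ → [+RTR]; 10 /ṭ/ is itself a trigger — this domain ends here.
Targets with no active source: positions 1 15 16 17 stay [-emphatic].
[+RTR] positions on the surface: 8 9 10 11 12.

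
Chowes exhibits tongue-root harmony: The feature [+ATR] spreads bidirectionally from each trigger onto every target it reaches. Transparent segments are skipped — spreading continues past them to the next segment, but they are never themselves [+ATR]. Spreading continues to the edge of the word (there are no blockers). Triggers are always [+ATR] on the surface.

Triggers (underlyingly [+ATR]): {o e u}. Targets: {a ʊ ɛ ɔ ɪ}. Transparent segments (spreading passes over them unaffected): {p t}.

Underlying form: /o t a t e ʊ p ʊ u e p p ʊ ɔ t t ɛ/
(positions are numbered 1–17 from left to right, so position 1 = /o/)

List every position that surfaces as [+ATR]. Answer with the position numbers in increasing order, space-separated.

1 3 5 6 8 9 10 13 14 17

From /o/ at 1 rightward: 2 /t/ transparent; 3 /a/ → [+ATR]; 4 /t/ transparent; 5 /e/ is itself a trigger — this domain ends here.
From /o/ at 1 leftward: word edge.
From /e/ at 5 rightward: 6 /ʊ/ → [+ATR]; 7 /p/ transparent; 8 /ʊ/ → [+ATR]; 9 /u/ is itself a trigger — this domain ends here.
From /e/ at 5 leftward: 4 /t/ transparent; 3 /a/ → [+ATR]; 2 /t/ transparent; 1 /o/ is itself a trigger — this domain ends here.
From /u/ at 9 rightward: 10 /e/ is itself a trigger — this domain ends here.
From /u/ at 9 leftward: 8 /ʊ/ → [+ATR]; 7 /p/ transparent; 6 /ʊ/ → [+ATR]; 5 /e/ is itself a trigger — this domain ends here.
From /e/ at 10 rightward: 11 /p/ transparent; 12 /p/ transparent; 13 /ʊ/ → [+ATR]; 14 /ɔ/ → [+ATR]; 15 /t/ transparent; 16 /t/ transparent; 17 /ɛ/ → [+ATR]; word edge.
From /e/ at 10 leftward: 9 /u/ is itself a trigger — this domain ends here.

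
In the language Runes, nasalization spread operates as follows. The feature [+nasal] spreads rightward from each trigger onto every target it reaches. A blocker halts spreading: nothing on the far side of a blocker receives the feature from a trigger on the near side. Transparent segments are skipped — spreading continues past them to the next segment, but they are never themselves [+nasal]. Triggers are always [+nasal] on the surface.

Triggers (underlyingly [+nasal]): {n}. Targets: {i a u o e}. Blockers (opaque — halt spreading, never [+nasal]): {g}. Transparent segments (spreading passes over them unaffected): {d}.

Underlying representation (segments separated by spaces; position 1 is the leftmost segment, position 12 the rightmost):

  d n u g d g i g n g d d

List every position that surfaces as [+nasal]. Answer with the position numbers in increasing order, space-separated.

2 3 9

From /n/ at 2 rightward: 3 /u/ → [+nasal]; 4 /g/ blocks.
From /n/ at 9 rightward: 10 /g/ blocks.
Target with no active source: position 7 stays [-nasal].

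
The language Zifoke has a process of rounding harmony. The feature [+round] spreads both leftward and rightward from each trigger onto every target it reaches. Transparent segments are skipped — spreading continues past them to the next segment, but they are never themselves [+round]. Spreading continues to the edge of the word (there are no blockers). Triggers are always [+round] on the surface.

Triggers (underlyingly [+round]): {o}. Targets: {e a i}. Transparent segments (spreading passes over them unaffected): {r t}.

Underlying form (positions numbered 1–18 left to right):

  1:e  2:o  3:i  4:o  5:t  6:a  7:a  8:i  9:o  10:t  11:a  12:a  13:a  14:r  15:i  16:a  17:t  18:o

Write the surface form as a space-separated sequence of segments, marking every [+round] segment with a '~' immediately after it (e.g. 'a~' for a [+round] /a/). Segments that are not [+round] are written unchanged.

From /o/ at 2 rightward: 3 /i/ → [+round]; 4 /o/ is itself a trigger — this domain ends here.
From /o/ at 2 leftward: 1 /e/ → [+round]; word edge.
From /o/ at 4 rightward: 5 /t/ transparent; 6 /a/ → [+round]; 7 /a/ → [+round]; 8 /i/ → [+round]; 9 /o/ is itself a trigger — this domain ends here.
From /o/ at 4 leftward: 3 /i/ → [+round]; 2 /o/ is itself a trigger — this domain ends here.
From /o/ at 9 rightward: 10 /t/ transparent; 11 /a/ → [+round]; 12 /a/ → [+round]; 13 /a/ → [+round]; 14 /r/ transparent; 15 /i/ → [+round]; 16 /a/ → [+round]; 17 /t/ transparent; 18 /o/ is itself a trigger — this domain ends here.
From /o/ at 9 leftward: 8 /i/ → [+round]; 7 /a/ → [+round]; 6 /a/ → [+round]; 5 /t/ transparent; 4 /o/ is itself a trigger — this domain ends here.
From /o/ at 18 rightward: word edge.
From /o/ at 18 leftward: 17 /t/ transparent; 16 /a/ → [+round]; 15 /i/ → [+round]; 14 /r/ transparent; 13 /a/ → [+round]; 12 /a/ → [+round]; 11 /a/ → [+round]; 10 /t/ transparent; 9 /o/ is itself a trigger — this domain ends here.
[+round] positions on the surface: 1 2 3 4 6 7 8 9 11 12 13 15 16 18.

e~ o~ i~ o~ t a~ a~ i~ o~ t a~ a~ a~ r i~ a~ t o~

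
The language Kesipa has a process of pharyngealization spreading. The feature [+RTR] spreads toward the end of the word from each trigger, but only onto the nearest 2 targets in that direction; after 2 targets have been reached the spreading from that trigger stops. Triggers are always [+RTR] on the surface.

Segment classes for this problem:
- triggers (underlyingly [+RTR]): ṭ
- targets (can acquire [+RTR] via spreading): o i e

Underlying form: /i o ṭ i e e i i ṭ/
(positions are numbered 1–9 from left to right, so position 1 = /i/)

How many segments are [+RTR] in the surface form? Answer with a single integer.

From /ṭ/ at 3 rightward: 4 /i/ → [+RTR]; 5 /e/ → [+RTR]; bound reached.
From /ṭ/ at 9 rightward: word edge.
Targets with no active source: positions 1 2 6 7 8 stay [-emphatic].
[+RTR] positions on the surface: 3 4 5 9.

4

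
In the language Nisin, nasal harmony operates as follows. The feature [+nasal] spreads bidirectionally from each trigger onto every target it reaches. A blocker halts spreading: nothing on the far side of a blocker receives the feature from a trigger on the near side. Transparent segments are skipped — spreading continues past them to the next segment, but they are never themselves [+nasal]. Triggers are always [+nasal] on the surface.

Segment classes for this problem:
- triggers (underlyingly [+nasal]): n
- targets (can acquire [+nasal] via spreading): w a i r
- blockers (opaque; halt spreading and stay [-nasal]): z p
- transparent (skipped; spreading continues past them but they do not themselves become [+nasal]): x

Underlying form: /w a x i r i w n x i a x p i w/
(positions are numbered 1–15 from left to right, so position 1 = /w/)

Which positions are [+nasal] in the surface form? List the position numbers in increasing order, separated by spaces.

1 2 4 5 6 7 8 10 11

From /n/ at 8 rightward: 9 /x/ transparent; 10 /i/ → [+nasal]; 11 /a/ → [+nasal]; 12 /x/ transparent; 13 /p/ blocks.
From /n/ at 8 leftward: 7 /w/ → [+nasal]; 6 /i/ → [+nasal]; 5 /r/ → [+nasal]; 4 /i/ → [+nasal]; 3 /x/ transparent; 2 /a/ → [+nasal]; 1 /w/ → [+nasal]; word edge.
Targets with no active source: positions 14 15 stay [-nasal].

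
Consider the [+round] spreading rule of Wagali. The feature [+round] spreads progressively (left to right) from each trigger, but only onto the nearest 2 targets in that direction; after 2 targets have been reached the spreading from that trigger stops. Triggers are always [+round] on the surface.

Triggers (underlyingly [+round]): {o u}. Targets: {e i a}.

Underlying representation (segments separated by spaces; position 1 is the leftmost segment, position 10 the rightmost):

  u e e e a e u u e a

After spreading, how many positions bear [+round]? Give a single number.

From /u/ at 1 rightward: 2 /e/ → [+round]; 3 /e/ → [+round]; bound reached.
From /u/ at 7 rightward: 8 /u/ is itself a trigger — this domain ends here.
From /u/ at 8 rightward: 9 /e/ → [+round]; 10 /a/ → [+round]; bound reached.
Targets with no active source: positions 4 5 6 stay [-round].
[+round] positions on the surface: 1 2 3 7 8 9 10.

7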